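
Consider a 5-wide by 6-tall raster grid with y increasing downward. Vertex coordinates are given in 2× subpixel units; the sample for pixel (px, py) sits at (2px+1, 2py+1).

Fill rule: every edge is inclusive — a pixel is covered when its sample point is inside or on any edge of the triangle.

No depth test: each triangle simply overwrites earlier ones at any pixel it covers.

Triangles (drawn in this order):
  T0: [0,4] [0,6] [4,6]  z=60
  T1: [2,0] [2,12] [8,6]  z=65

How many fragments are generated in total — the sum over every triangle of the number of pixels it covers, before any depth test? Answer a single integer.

T0:
  2·area = 8  (B↔C swapped to make it positive)
  edge (0, 4)→(4, 6): d=(4,2) inclusive
  edge (4, 6)→(0, 6): d=(-4,0) inclusive
  edge (0, 6)→(0, 4): d=(0,-2) inclusive
    (0,2)@(1, 5): e=[2,4,2] → █
    (1,2)@(3, 5): e=[-2,4,6] → ·
    (0,3)@(1, 7): e=[10,-4,2] → ·
  covered (1 px):
    · · · · ·
    · · · · ·
    █ · · · ·
    · · · · ·
    · · · · ·
    · · · · ·
T1:
  2·area = 72  (B↔C swapped to make it positive)
  edge (2, 0)→(8, 6): d=(6,6) inclusive
  edge (8, 6)→(2, 12): d=(-6,6) inclusive
  edge (2, 12)→(2, 0): d=(0,-12) inclusive
    (1,0)@(3, 1): e=[0,60,12] → █  [on edge]
    (2,0)@(5, 1): e=[-12,48,36] → ·
    (1,1)@(3, 3): e=[12,48,12] → █
    (2,1)@(5, 3): e=[0,36,36] → █  [on edge]
    (3,1)@(7, 3): e=[-12,24,60] → ·
    (1,2)@(3, 5): e=[24,36,12] → █
    (3,2)@(7, 5): e=[0,12,60] → █  [on edge]
    (4,2)@(9, 5): e=[-12,0,84] → ·  [on edge]
    (1,3)@(3, 7): e=[36,24,12] → █
    (3,3)@(7, 7): e=[12,0,60] → █  [on edge]
    (4,3)@(9, 7): e=[0,-12,84] → ·  [on edge]
    (1,4)@(3, 9): e=[48,12,12] → █
    (2,4)@(5, 9): e=[36,0,36] → █  [on edge]
    (1,5)@(3, 11): e=[60,0,12] → █  [on edge]
  covered (12 px):
    · █ · · ·
    · █ █ · ·
    · █ █ █ ·
    · █ █ █ ·
    · █ █ · ·
    · █ · · ·

Answer: 13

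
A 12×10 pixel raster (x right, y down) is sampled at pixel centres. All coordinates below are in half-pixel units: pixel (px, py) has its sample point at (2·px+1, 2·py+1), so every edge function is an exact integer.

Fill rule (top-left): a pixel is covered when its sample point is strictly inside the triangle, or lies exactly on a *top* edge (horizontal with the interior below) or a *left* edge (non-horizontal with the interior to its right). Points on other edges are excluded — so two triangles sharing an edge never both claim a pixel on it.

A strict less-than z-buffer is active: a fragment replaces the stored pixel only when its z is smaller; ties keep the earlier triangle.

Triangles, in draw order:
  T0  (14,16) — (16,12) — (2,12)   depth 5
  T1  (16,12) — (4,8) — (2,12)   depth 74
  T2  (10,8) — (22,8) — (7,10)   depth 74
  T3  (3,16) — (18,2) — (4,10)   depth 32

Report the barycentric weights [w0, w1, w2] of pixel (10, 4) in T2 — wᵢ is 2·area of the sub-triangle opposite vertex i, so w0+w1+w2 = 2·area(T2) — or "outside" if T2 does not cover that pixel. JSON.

T0:
  2·area = 56  (B↔C swapped to make it positive)
  edge (14, 16)→(2, 12): d=(-12,-4) top-left  bias=+0
  edge (2, 12)→(16, 12): d=(14,0) top-left  bias=+0
  edge (16, 12)→(14, 16): d=(-2,4) right/bottom  bias=-1
    (2,6)@(5, 13): e=[0,14,42] → #  [on edge]
    (3,6)@(7, 13): e=[8,14,34] → #
    (4,6)@(9, 13): e=[16,14,26] → #
    (5,6)@(11, 13): e=[24,14,18] → #
    (6,6)@(13, 13): e=[32,14,10] → #
    (7,6)@(15, 13): e=[40,14,2] → #
    (8,6)@(17, 13): e=[48,14,-6] → ·
    (2,7)@(5, 15): e=[-24,42,38] → ·
    (3,7)@(7, 15): e=[-16,42,30] → ·
    (4,7)@(9, 15): e=[-8,42,22] → ·
    (5,7)@(11, 15): e=[0,42,14] → #  [on edge]
    (7,7)@(15, 15): e=[16,42,-2] → ·
    (8,8)@(17, 17): e=[0,70,-14] → ·  [on edge]
    (11,9)@(23, 19): e=[0,98,-42] → ·  [on edge]
  covered (8 px):
    · · · · · · · · · · · ·
    · · · · · · · · · · · ·
    · · · · · · · · · · · ·
    · · · · · · · · · · · ·
    · · · · · · · · · · · ·
    · · · · · · · · · · · ·
    · · # # # # # # · · · ·
    · · · · · # # · · · · ·
    · · · · · · · · · · · ·
    · · · · · · · · · · · ·
T1:
  2·area = 56  (B↔C swapped to make it positive)
  edge (16, 12)→(2, 12): d=(-14,0) right/bottom  bias=-1
  edge (2, 12)→(4, 8): d=(2,-4) top-left  bias=+0
  edge (4, 8)→(16, 12): d=(12,4) right/bottom  bias=-1
    (0,3)@(1, 7): e=[70,-14,0] → ·  [on edge]
    (2,4)@(5, 9): e=[42,6,8] → #
    (3,4)@(7, 9): e=[42,14,0] → ·  [on edge]
    (1,5)@(3, 11): e=[14,2,40] → #
    (3,5)@(7, 11): e=[14,18,24] → #
    (4,5)@(9, 11): e=[14,26,16] → #
    (5,5)@(11, 11): e=[14,34,8] → #
    (6,5)@(13, 11): e=[14,42,0] → ·  [on edge]
    (1,6)@(3, 13): e=[-14,6,64] → ·
    (2,6)@(5, 13): e=[-14,14,56] → ·
    (3,6)@(7, 13): e=[-14,22,48] → ·
    (4,6)@(9, 13): e=[-14,30,40] → ·
    (9,6)@(19, 13): e=[-14,70,0] → ·  [on edge]
  covered (6 px):
    · · · · · · · · · · · ·
    · · · · · · · · · · · ·
    · · · · · · · · · · · ·
    · · · · · · · · · · · ·
    · · # · · · · · · · · ·
    · # # # # # · · · · · ·
    · · · · · · · · · · · ·
    · · · · · · · · · · · ·
    · · · · · · · · · · · ·
    · · · · · · · · · · · ·
T2:
  2·area = 24
  edge (10, 8)→(22, 8): d=(12,0) top-left  bias=+0
  edge (22, 8)→(7, 10): d=(-15,2) right/bottom  bias=-1
  edge (7, 10)→(10, 8): d=(3,-2) top-left  bias=+0
    (4,4)@(9, 9): e=[12,11,1] → #
    (5,4)@(11, 9): e=[12,7,5] → #
    (6,4)@(13, 9): e=[12,3,9] → #
    (7,4)@(15, 9): e=[12,-1,13] → ·
    (4,5)@(9, 11): e=[36,-19,7] → ·
    (5,5)@(11, 11): e=[36,-23,11] → ·
    (6,5)@(13, 11): e=[36,-27,15] → ·
  covered (3 px):
    · · · · · · · · · · · ·
    · · · · · · · · · · · ·
    · · · · · · · · · · · ·
    · · · · · · · · · · · ·
    · · · · # # # · · · · ·
    · · · · · · · · · · · ·
    · · · · · · · · · · · ·
    · · · · · · · · · · · ·
    · · · · · · · · · · · ·
    · · · · · · · · · · · ·
T3:
  2·area = 76  (B↔C swapped to make it positive)
  edge (3, 16)→(4, 10): d=(1,-6) top-left  bias=+0
  edge (4, 10)→(18, 2): d=(14,-8) top-left  bias=+0
  edge (18, 2)→(3, 16): d=(-15,14) right/bottom  bias=-1
    (6,2)@(13, 5): e=[49,2,25] → #
    (7,2)@(15, 5): e=[61,18,-3] → ·
    (5,3)@(11, 7): e=[39,14,23] → #
    (6,3)@(13, 7): e=[51,30,-5] → ·
    (3,4)@(7, 9): e=[17,10,49] → #
    (4,4)@(9, 9): e=[29,26,21] → #
    (5,4)@(11, 9): e=[41,42,-7] → ·
    (2,5)@(5, 11): e=[7,22,47] → #
    (4,5)@(9, 11): e=[31,54,-9] → ·
    (2,6)@(5, 13): e=[9,50,17] → #
    (3,6)@(7, 13): e=[21,66,-11] → ·
    (2,7)@(5, 15): e=[11,78,-13] → ·
  covered (7 px):
    · · · · · · · · · · · ·
    · · · · · · · · · · · ·
    · · · · · · # · · · · ·
    · · · · · # · · · · · ·
    · · · # # · · · · · · ·
    · · # # · · · · · · · ·
    · · # · · · · · · · · ·
    · · · · · · · · · · · ·
    · · · · · · · · · · · ·
    · · · · · · · · · · · ·

Answer: "outside"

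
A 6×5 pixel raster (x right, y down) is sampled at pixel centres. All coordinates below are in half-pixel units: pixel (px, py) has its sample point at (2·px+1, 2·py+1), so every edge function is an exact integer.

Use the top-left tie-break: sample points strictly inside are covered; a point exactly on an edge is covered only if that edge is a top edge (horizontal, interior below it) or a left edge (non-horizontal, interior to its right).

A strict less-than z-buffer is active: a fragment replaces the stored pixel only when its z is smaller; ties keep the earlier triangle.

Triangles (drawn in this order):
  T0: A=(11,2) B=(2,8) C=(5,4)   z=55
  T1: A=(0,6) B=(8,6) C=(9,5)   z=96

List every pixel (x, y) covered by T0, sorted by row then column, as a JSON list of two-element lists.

T0:
  2·area = 18
  edge (11, 2)→(2, 8): d=(-9,6) right/bottom  bias=-1
  edge (2, 8)→(5, 4): d=(3,-4) top-left  bias=+0
  edge (5, 4)→(11, 2): d=(6,-2) top-left  bias=+0
    (4,1)@(9, 3): e=[3,13,2] → X
    (5,1)@(11, 3): e=[-9,21,6] → .
    (2,2)@(5, 5): e=[9,3,6] → X
    (3,2)@(7, 5): e=[-3,11,10] → .
    (4,2)@(9, 5): e=[-15,19,14] → .
    (1,3)@(3, 7): e=[3,1,14] → X
    (2,3)@(5, 7): e=[-9,9,18] → .
    (1,4)@(3, 9): e=[-15,7,26] → .
  covered (3 px):
    . . . . . .
    . . . . X .
    . . X . . .
    . X . . . .
    . . . . . .
T1:
  2·area = 8  (B↔C swapped to make it positive)
  edge (0, 6)→(9, 5): d=(9,-1) top-left  bias=+0
  edge (9, 5)→(8, 6): d=(-1,1) right/bottom  bias=-1
  edge (8, 6)→(0, 6): d=(-8,0) right/bottom  bias=-1
    (5,1)@(11, 3): e=[-16,0,24] → .  [on edge]
    (4,2)@(9, 5): e=[0,0,8] → .  [on edge]
    (3,3)@(7, 7): e=[16,0,-8] → .  [on edge]
    (2,4)@(5, 9): e=[32,0,-24] → .  [on edge]
  covered (0 px):
    . . . . . .
    . . . . . .
    . . . . . .
    . . . . . .
    . . . . . .

Final: [[4,1],[2,2],[1,3]]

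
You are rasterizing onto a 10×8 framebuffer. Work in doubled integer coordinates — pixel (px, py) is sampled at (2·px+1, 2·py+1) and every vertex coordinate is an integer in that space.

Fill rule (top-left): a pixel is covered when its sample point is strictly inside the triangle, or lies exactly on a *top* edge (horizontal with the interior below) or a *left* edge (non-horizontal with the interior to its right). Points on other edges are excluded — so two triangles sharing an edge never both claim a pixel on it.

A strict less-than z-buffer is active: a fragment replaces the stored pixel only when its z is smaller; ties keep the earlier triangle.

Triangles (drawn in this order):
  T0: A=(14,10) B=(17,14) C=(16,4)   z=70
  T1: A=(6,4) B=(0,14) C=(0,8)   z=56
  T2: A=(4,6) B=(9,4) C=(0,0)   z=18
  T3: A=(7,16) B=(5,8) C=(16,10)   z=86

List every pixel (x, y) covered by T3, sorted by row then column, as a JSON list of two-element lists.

T0:
  2·area = 26  (B↔C swapped to make it positive)
  edge (14, 10)→(16, 4): d=(2,-6) top-left  bias=+0
  edge (16, 4)→(17, 14): d=(1,10) right/bottom  bias=-1
  edge (17, 14)→(14, 10): d=(-3,-4) top-left  bias=+0
    (8,0)@(17, 1): e=[0,-13,39] → ·  [on edge]
    (7,3)@(15, 7): e=[0,13,13] → █  [on edge]
    (8,3)@(17, 7): e=[12,-7,21] → ·
    (7,4)@(15, 9): e=[4,15,7] → █
    (8,4)@(17, 9): e=[16,-5,15] → ·
    (7,5)@(15, 11): e=[8,17,1] → █
    (8,5)@(17, 11): e=[20,-3,9] → ·
    (6,6)@(13, 13): e=[0,39,-13] → ·  [on edge]
    (7,6)@(15, 13): e=[12,19,-5] → ·
  covered (3 px):
    · · · · · · · · · ·
    · · · · · · · · · ·
    · · · · · · · · · ·
    · · · · · · · █ · ·
    · · · · · · · █ · ·
    · · · · · · · █ · ·
    · · · · · · · · · ·
    · · · · · · · · · ·
T1:
  2·area = 36
  edge (6, 4)→(0, 14): d=(-6,10) right/bottom  bias=-1
  edge (0, 14)→(0, 8): d=(0,-6) top-left  bias=+0
  edge (0, 8)→(6, 4): d=(6,-4) top-left  bias=+0
    (2,2)@(5, 5): e=[4,30,2] → █
    (3,2)@(7, 5): e=[-16,42,10] → ·
    (1,3)@(3, 7): e=[12,18,6] → █
    (2,3)@(5, 7): e=[-8,30,14] → ·
    (0,4)@(1, 9): e=[20,6,10] → █
    (1,4)@(3, 9): e=[0,18,18] → ·  [on edge]
    (0,5)@(1, 11): e=[8,6,22] → █
    (1,5)@(3, 11): e=[-12,18,30] → ·
    (0,6)@(1, 13): e=[-4,6,34] → ·
  covered (4 px):
    · · · · · · · · · ·
    · · · · · · · · · ·
    · · █ · · · · · · ·
    · █ · · · · · · · ·
    █ · · · · · · · · ·
    █ · · · · · · · · ·
    · · · · · · · · · ·
    · · · · · · · · · ·
T2:
  2·area = 38  (B↔C swapped to make it positive)
  edge (4, 6)→(0, 0): d=(-4,-6) top-left  bias=+0
  edge (0, 0)→(9, 4): d=(9,4) right/bottom  bias=-1
  edge (9, 4)→(4, 6): d=(-5,2) right/bottom  bias=-1
    (0,0)@(1, 1): e=[2,5,31] → █
    (1,0)@(3, 1): e=[14,-3,27] → ·
    (0,1)@(1, 3): e=[-6,23,21] → ·
    (1,1)@(3, 3): e=[6,15,17] → █
    (2,1)@(5, 3): e=[18,7,13] → █
    (3,1)@(7, 3): e=[30,-1,9] → ·
    (1,2)@(3, 5): e=[-2,33,7] → ·
    (2,2)@(5, 5): e=[10,25,3] → █
    (3,2)@(7, 5): e=[22,17,-1] → ·
    (2,3)@(5, 7): e=[2,43,-7] → ·
  covered (4 px):
    █ · · · · · · · · ·
    · █ █ · · · · · · ·
    · · █ · · · · · · ·
    · · · · · · · · · ·
    · · · · · · · · · ·
    · · · · · · · · · ·
    · · · · · · · · · ·
    · · · · · · · · · ·
T3:
  2·area = 84
  edge (7, 16)→(5, 8): d=(-2,-8) top-left  bias=+0
  edge (5, 8)→(16, 10): d=(11,2) right/bottom  bias=-1
  edge (16, 10)→(7, 16): d=(-9,6) right/bottom  bias=-1
    (3,4)@(7, 9): e=[14,7,63] → █
    (4,4)@(9, 9): e=[30,3,51] → █
    (5,4)@(11, 9): e=[46,-1,39] → ·
    (3,5)@(7, 11): e=[10,29,45] → █
    (5,5)@(11, 11): e=[42,21,21] → █
    (6,5)@(13, 11): e=[58,17,9] → █
    (7,5)@(15, 11): e=[74,13,-3] → ·
    (3,6)@(7, 13): e=[6,51,27] → █
    (6,6)@(13, 13): e=[54,39,-9] → ·
    (3,7)@(7, 15): e=[2,73,9] → █
    (4,7)@(9, 15): e=[18,69,-3] → ·
    (5,7)@(11, 15): e=[34,65,-15] → ·
  covered (10 px):
    · · · · · · · · · ·
    · · · · · · · · · ·
    · · · · · · · · · ·
    · · · · · · · · · ·
    · · · █ █ · · · · ·
    · · · █ █ █ █ · · ·
    · · · █ █ █ · · · ·
    · · · █ · · · · · ·

Answer: [[3,4],[4,4],[3,5],[4,5],[5,5],[6,5],[3,6],[4,6],[5,6],[3,7]]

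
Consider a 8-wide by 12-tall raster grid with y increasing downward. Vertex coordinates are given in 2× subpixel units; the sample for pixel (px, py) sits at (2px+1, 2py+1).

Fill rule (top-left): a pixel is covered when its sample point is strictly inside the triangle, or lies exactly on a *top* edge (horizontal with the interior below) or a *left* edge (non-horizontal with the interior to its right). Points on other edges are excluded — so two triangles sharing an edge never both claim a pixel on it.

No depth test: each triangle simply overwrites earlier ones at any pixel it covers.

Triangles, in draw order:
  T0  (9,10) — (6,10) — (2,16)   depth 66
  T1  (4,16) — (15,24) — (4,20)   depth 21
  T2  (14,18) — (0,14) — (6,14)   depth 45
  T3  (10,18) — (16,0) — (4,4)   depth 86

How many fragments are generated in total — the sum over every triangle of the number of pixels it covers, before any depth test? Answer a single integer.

T0:
  2·area = 18  (B↔C swapped to make it positive)
  edge (9, 10)→(2, 16): d=(-7,6) right/bottom  bias=-1
  edge (2, 16)→(6, 10): d=(4,-6) top-left  bias=+0
  edge (6, 10)→(9, 10): d=(3,0) top-left  bias=+0
    (3,5)@(7, 11): e=[5,10,3] → X
    (4,5)@(9, 11): e=[-7,22,3] → .
    (2,6)@(5, 13): e=[3,6,9] → X
    (3,6)@(7, 13): e=[-9,18,9] → .
    (1,7)@(3, 15): e=[1,2,15] → X
    (2,7)@(5, 15): e=[-11,14,15] → .
    (1,8)@(3, 17): e=[-13,10,21] → .
  covered (3 px):
    . . . . . . . .
    . . . . . . . .
    . . . . . . . .
    . . . . . . . .
    . . . . . . . .
    . . . X . . . .
    . . X . . . . .
    . X . . . . . .
    . . . . . . . .
    . . . . . . . .
    . . . . . . . .
    . . . . . . . .
T1:
  2·area = 44
  edge (4, 16)→(15, 24): d=(11,8) right/bottom  bias=-1
  edge (15, 24)→(4, 20): d=(-11,-4) top-left  bias=+0
  edge (4, 20)→(4, 16): d=(0,-4) top-left  bias=+0
    (2,8)@(5, 17): e=[3,37,4] → X
    (3,8)@(7, 17): e=[-13,45,12] → .
    (2,9)@(5, 19): e=[25,15,4] → X
    (3,9)@(7, 19): e=[9,23,12] → X
    (4,9)@(9, 19): e=[-7,31,20] → .
    (2,10)@(5, 21): e=[47,-7,4] → .
    (3,10)@(7, 21): e=[31,1,12] → X
    (4,10)@(9, 21): e=[15,9,20] → X
    (5,10)@(11, 21): e=[-1,17,28] → .
    (3,11)@(7, 23): e=[53,-21,12] → .
    (4,11)@(9, 23): e=[37,-13,20] → .
    (6,11)@(13, 23): e=[5,3,36] → X
  covered (6 px):
    . . . . . . . .
    . . . . . . . .
    . . . . . . . .
    . . . . . . . .
    . . . . . . . .
    . . . . . . . .
    . . . . . . . .
    . . . . . . . .
    . . X . . . . .
    . . X X . . . .
    . . . X X . . .
    . . . . . . X .
T2:
  2·area = 24
  edge (14, 18)→(0, 14): d=(-14,-4) top-left  bias=+0
  edge (0, 14)→(6, 14): d=(6,0) top-left  bias=+0
  edge (6, 14)→(14, 18): d=(8,4) right/bottom  bias=-1
    (2,7)@(5, 15): e=[6,6,12] → X
    (3,7)@(7, 15): e=[14,6,4] → X
    (4,7)@(9, 15): e=[22,6,-4] → .
    (2,8)@(5, 17): e=[-22,18,28] → .
    (3,8)@(7, 17): e=[-14,18,20] → .
    (5,8)@(11, 17): e=[2,18,4] → X
    (6,8)@(13, 17): e=[10,18,-4] → .
    (5,9)@(11, 19): e=[-26,30,20] → .
  covered (3 px):
    . . . . . . . .
    . . . . . . . .
    . . . . . . . .
    . . . . . . . .
    . . . . . . . .
    . . . . . . . .
    . . . . . . . .
    . . X X . . . .
    . . . . . X . .
    . . . . . . . .
    . . . . . . . .
    . . . . . . . .
T3:
  2·area = 192  (B↔C swapped to make it positive)
  edge (10, 18)→(4, 4): d=(-6,-14) top-left  bias=+0
  edge (4, 4)→(16, 0): d=(12,-4) top-left  bias=+0
  edge (16, 0)→(10, 18): d=(-6,18) right/bottom  bias=-1
    (6,0)@(13, 1): e=[144,0,48] → X  [on edge]
    (7,0)@(15, 1): e=[172,8,12] → X
    (3,1)@(7, 3): e=[48,0,144] → X  [on edge]
    (4,1)@(9, 3): e=[76,8,108] → X
    (5,1)@(11, 3): e=[104,16,72] → X
    (7,1)@(15, 3): e=[160,32,0] → .  [on edge]
    (0,2)@(1, 5): e=[-48,0,240] → .  [on edge]
    (2,2)@(5, 5): e=[8,16,168] → X
    (7,2)@(15, 5): e=[148,56,-12] → .
    (2,3)@(5, 7): e=[-4,40,156] → .
    (3,3)@(7, 7): e=[24,48,120] → X
    (7,3)@(15, 7): e=[136,80,-24] → .
    (6,4)@(13, 9): e=[96,96,0] → .  [on edge]
    (3,5)@(7, 11): e=[0,96,96] → X  [on edge]
    (5,7)@(11, 15): e=[32,160,0] → .  [on edge]
    (4,10)@(9, 21): e=[-32,224,0] → .  [on edge]
  covered (24 px):
    . . . . . . X X
    . . . X X X X .
    . . X X X X X .
    . . . X X X X .
    . . . X X X . .
    . . . X X X . .
    . . . . X X . .
    . . . . X . . .
    . . . . . . . .
    . . . . . . . .
    . . . . . . . .
    . . . . . . . .

Answer: 36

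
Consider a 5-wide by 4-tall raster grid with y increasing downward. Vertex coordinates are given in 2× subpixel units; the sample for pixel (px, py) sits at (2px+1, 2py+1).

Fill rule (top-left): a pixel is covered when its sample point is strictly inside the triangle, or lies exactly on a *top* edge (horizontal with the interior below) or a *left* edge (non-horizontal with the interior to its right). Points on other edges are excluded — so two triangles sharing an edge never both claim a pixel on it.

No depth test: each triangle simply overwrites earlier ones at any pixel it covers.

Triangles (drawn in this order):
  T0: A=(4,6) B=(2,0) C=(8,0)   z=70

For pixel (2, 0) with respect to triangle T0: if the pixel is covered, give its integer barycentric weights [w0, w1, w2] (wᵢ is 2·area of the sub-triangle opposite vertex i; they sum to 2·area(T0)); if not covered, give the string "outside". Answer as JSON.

T0:
  2·area = 36
  edge (4, 6)→(2, 0): d=(-2,-6) top-left  bias=+0
  edge (2, 0)→(8, 0): d=(6,0) top-left  bias=+0
  edge (8, 0)→(4, 6): d=(-4,6) right/bottom  bias=-1
    (1,0)@(3, 1): e=[4,6,26] → X
    (2,0)@(5, 1): e=[16,6,14] → X
    (3,0)@(7, 1): e=[28,6,2] → X
    (4,0)@(9, 1): e=[40,6,-10] → .
    (1,1)@(3, 3): e=[0,18,18] → X  [on edge]
    (3,1)@(7, 3): e=[24,18,-6] → .
    (1,2)@(3, 5): e=[-4,30,10] → .
    (2,2)@(5, 5): e=[8,30,-2] → .
  covered (5 px):
    . X X X .
    . X X . .
    . . . . .
    . . . . .

Final: [6,14,16]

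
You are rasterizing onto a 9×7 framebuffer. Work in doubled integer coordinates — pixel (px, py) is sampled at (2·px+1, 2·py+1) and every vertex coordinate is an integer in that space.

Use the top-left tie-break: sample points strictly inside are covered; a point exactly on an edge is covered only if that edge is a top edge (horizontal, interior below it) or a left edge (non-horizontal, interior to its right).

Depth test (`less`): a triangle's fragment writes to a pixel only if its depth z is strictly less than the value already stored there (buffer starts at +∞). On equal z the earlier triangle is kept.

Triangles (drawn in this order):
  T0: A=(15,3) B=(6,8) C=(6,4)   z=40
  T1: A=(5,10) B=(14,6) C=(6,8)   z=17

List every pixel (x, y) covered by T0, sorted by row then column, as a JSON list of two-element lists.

T0:
  2·area = 36
  edge (15, 3)→(6, 8): d=(-9,5) right/bottom  bias=-1
  edge (6, 8)→(6, 4): d=(0,-4) top-left  bias=+0
  edge (6, 4)→(15, 3): d=(9,-1) top-left  bias=+0
    (7,1)@(15, 3): e=[0,36,0] → .  [on edge]
    (3,2)@(7, 5): e=[22,4,10] → X
    (4,2)@(9, 5): e=[12,12,12] → X
    (5,2)@(11, 5): e=[2,20,14] → X
    (6,2)@(13, 5): e=[-8,28,16] → .
    (3,3)@(7, 7): e=[4,4,28] → X
    (4,3)@(9, 7): e=[-6,12,30] → .
    (5,3)@(11, 7): e=[-16,20,32] → .
    (3,4)@(7, 9): e=[-14,4,46] → .
  covered (4 px):
    . . . . . . . . .
    . . . . . . . . .
    . . . X X X . . .
    . . . X . . . . .
    . . . . . . . . .
    . . . . . . . . .
    . . . . . . . . .
T1:
  2·area = 14  (B↔C swapped to make it positive)
  edge (5, 10)→(6, 8): d=(1,-2) top-left  bias=+0
  edge (6, 8)→(14, 6): d=(8,-2) top-left  bias=+0
  edge (14, 6)→(5, 10): d=(-9,4) right/bottom  bias=-1
    (5,3)@(11, 7): e=[9,2,3] → X
    (6,3)@(13, 7): e=[13,6,-5] → .
    (3,4)@(7, 9): e=[3,10,1] → X
    (4,4)@(9, 9): e=[7,14,-7] → .
    (5,4)@(11, 9): e=[11,18,-15] → .
    (3,5)@(7, 11): e=[5,26,-17] → .
  covered (2 px):
    . . . . . . . . .
    . . . . . . . . .
    . . . . . . . . .
    . . . . . X . . .
    . . . X . . . . .
    . . . . . . . . .
    . . . . . . . . .

Answer: [[3,2],[4,2],[5,2],[3,3]]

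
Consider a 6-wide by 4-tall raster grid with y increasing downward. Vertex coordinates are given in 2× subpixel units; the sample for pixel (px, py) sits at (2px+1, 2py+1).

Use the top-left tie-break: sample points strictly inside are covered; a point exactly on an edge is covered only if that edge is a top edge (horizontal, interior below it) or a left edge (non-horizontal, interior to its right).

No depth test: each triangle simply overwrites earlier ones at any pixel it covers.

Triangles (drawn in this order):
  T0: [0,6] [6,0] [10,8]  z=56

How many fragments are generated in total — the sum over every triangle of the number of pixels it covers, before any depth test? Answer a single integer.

T0:
  2·area = 72
  edge (0, 6)→(6, 0): d=(6,-6) top-left  bias=+0
  edge (6, 0)→(10, 8): d=(4,8) right/bottom  bias=-1
  edge (10, 8)→(0, 6): d=(-10,-2) top-left  bias=+0
    (2,0)@(5, 1): e=[0,12,60] → █  [on edge]
    (3,0)@(7, 1): e=[12,-4,64] → ·
    (1,1)@(3, 3): e=[0,36,36] → █  [on edge]
    (3,1)@(7, 3): e=[24,4,44] → █
    (4,1)@(9, 3): e=[36,-12,48] → ·
    (0,2)@(1, 5): e=[0,60,12] → █  [on edge]
    (4,2)@(9, 5): e=[48,-4,28] → ·
    (0,3)@(1, 7): e=[12,68,-8] → ·
    (1,3)@(3, 7): e=[24,52,-4] → ·
    (2,3)@(5, 7): e=[36,36,0] → █  [on edge]
    (4,3)@(9, 7): e=[60,4,8] → █
    (5,3)@(11, 7): e=[72,-12,12] → ·
  covered (11 px):
    · · █ · · ·
    · █ █ █ · ·
    █ █ █ █ · ·
    · · █ █ █ ·

Result: 11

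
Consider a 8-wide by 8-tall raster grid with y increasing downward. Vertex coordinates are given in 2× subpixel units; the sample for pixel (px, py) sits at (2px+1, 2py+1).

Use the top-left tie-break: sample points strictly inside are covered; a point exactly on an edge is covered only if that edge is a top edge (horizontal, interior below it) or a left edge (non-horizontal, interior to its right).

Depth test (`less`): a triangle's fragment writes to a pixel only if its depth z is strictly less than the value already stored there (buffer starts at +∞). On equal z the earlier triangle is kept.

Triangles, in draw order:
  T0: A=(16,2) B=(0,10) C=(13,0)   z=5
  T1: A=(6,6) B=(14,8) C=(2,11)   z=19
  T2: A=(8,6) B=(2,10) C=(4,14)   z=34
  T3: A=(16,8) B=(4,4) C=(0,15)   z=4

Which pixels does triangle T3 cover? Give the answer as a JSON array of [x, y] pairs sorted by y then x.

T0:
  2·area = 56
  edge (16, 2)→(0, 10): d=(-16,8) right/bottom  bias=-1
  edge (0, 10)→(13, 0): d=(13,-10) top-left  bias=+0
  edge (13, 0)→(16, 2): d=(3,2) right/bottom  bias=-1
    (6,0)@(13, 1): e=[40,13,3] → X
    (7,0)@(15, 1): e=[24,33,-1] → .
    (5,1)@(11, 3): e=[24,19,13] → X
    (7,1)@(15, 3): e=[-8,59,5] → .
    (3,2)@(7, 5): e=[24,5,27] → X
    (4,2)@(9, 5): e=[8,25,23] → X
    (5,2)@(11, 5): e=[-8,45,19] → .
    (6,2)@(13, 5): e=[-24,65,15] → .
    (2,3)@(5, 7): e=[8,11,37] → X
    (3,3)@(7, 7): e=[-8,31,33] → .
    (4,3)@(9, 7): e=[-24,51,29] → .
    (2,4)@(5, 9): e=[-24,37,43] → .
  covered (6 px):
    . . . . . . X .
    . . . . . X X .
    . . . X X . . .
    . . X . . . . .
    . . . . . . . .
    . . . . . . . .
    . . . . . . . .
    . . . . . . . .
T1:
  2·area = 48
  edge (6, 6)→(14, 8): d=(8,2) right/bottom  bias=-1
  edge (14, 8)→(2, 11): d=(-12,3) right/bottom  bias=-1
  edge (2, 11)→(6, 6): d=(4,-5) top-left  bias=+0
    (3,3)@(7, 7): e=[6,33,9] → X
    (4,3)@(9, 7): e=[2,27,19] → X
    (5,3)@(11, 7): e=[-2,21,29] → .
    (2,4)@(5, 9): e=[26,15,7] → X
    (5,4)@(11, 9): e=[14,-3,37] → .
    (2,5)@(5, 11): e=[42,-9,15] → .
    (3,5)@(7, 11): e=[38,-15,25] → .
    (4,5)@(9, 11): e=[34,-21,35] → .
  covered (5 px):
    . . . . . . . .
    . . . . . . . .
    . . . . . . . .
    . . . X X . . .
    . . X X X . . .
    . . . . . . . .
    . . . . . . . .
    . . . . . . . .
T2:
  2·area = 32  (B↔C swapped to make it positive)
  edge (8, 6)→(4, 14): d=(-4,8) right/bottom  bias=-1
  edge (4, 14)→(2, 10): d=(-2,-4) top-left  bias=+0
  edge (2, 10)→(8, 6): d=(6,-4) top-left  bias=+0
    (3,3)@(7, 7): e=[4,26,2] → X
    (4,3)@(9, 7): e=[-12,34,10] → .
    (2,4)@(5, 9): e=[12,14,6] → X
    (3,4)@(7, 9): e=[-4,22,14] → .
    (1,5)@(3, 11): e=[20,2,10] → X
    (3,5)@(7, 11): e=[-12,18,26] → .
    (1,6)@(3, 13): e=[12,-2,22] → .
    (2,6)@(5, 13): e=[-4,6,30] → .
  covered (4 px):
    . . . . . . . .
    . . . . . . . .
    . . . . . . . .
    . . . X . . . .
    . . X . . . . .
    . X X . . . . .
    . . . . . . . .
    . . . . . . . .
T3:
  2·area = 148  (B↔C swapped to make it positive)
  edge (16, 8)→(0, 15): d=(-16,7) right/bottom  bias=-1
  edge (0, 15)→(4, 4): d=(4,-11) top-left  bias=+0
  edge (4, 4)→(16, 8): d=(12,4) right/bottom  bias=-1
    (0,1)@(1, 3): e=[185,-37,0] → .  [on edge]
    (2,2)@(5, 5): e=[125,15,8] → X
    (3,2)@(7, 5): e=[111,37,0] → .  [on edge]
    (1,3)@(3, 7): e=[107,1,40] → X
    (3,3)@(7, 7): e=[79,45,24] → X
    (4,3)@(9, 7): e=[65,67,16] → X
    (5,3)@(11, 7): e=[51,89,8] → X
    (6,3)@(13, 7): e=[37,111,0] → .  [on edge]
    (1,4)@(3, 9): e=[75,9,64] → X
    (6,4)@(13, 9): e=[5,119,24] → X
    (7,4)@(15, 9): e=[-9,141,16] → .
    (1,5)@(3, 11): e=[43,17,88] → X
  covered (18 px):
    . . . . . . . .
    . . . . . . . .
    . . X . . . . .
    . X X X X X . .
    . X X X X X X .
    . X X X X . . .
    X X . . . . . .
    . . . . . . . .

Final: [[2,2],[1,3],[2,3],[3,3],[4,3],[5,3],[1,4],[2,4],[3,4],[4,4],[5,4],[6,4],[1,5],[2,5],[3,5],[4,5],[0,6],[1,6]]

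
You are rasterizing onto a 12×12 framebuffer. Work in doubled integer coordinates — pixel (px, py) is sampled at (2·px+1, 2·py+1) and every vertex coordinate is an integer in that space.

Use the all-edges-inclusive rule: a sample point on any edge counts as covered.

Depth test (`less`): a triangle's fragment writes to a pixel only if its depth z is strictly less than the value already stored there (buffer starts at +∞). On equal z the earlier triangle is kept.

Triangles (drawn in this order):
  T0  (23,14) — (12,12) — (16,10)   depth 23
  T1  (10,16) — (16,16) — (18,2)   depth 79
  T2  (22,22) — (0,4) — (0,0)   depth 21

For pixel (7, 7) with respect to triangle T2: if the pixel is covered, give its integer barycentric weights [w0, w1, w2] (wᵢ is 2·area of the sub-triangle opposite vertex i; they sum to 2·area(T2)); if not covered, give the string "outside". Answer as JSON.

T0:
  2·area = 30
  edge (23, 14)→(12, 12): d=(-11,-2) inclusive
  edge (12, 12)→(16, 10): d=(4,-2) inclusive
  edge (16, 10)→(23, 14): d=(7,4) inclusive
    (7,5)@(15, 11): e=[17,2,11] → █
    (8,5)@(17, 11): e=[21,6,3] → █
    (9,5)@(19, 11): e=[25,10,-5] → ·
    (7,6)@(15, 13): e=[-5,10,25] → ·
    (8,6)@(17, 13): e=[-1,14,17] → ·
    (9,6)@(19, 13): e=[3,18,9] → █
    (10,6)@(21, 13): e=[7,22,1] → █
    (11,6)@(23, 13): e=[11,26,-7] → ·
    (9,7)@(19, 15): e=[-19,26,23] → ·
    (10,7)@(21, 15): e=[-15,30,15] → ·
  covered (4 px):
    · · · · · · · · · · · ·
    · · · · · · · · · · · ·
    · · · · · · · · · · · ·
    · · · · · · · · · · · ·
    · · · · · · · · · · · ·
    · · · · · · · █ █ · · ·
    · · · · · · · · · █ █ ·
    · · · · · · · · · · · ·
    · · · · · · · · · · · ·
    · · · · · · · · · · · ·
    · · · · · · · · · · · ·
    · · · · · · · · · · · ·
T1:
  2·area = 84  (B↔C swapped to make it positive)
  edge (10, 16)→(18, 2): d=(8,-14) inclusive
  edge (18, 2)→(16, 16): d=(-2,14) inclusive
  edge (16, 16)→(10, 16): d=(-6,0) inclusive
    (8,2)@(17, 5): e=[10,8,66] → █
    (9,2)@(19, 5): e=[38,-20,66] → ·
    (8,3)@(17, 7): e=[26,4,54] → █
    (9,3)@(19, 7): e=[54,-24,54] → ·
    (7,4)@(15, 9): e=[14,28,42] → █
    (8,4)@(17, 9): e=[42,0,42] → █  [on edge]
    (9,4)@(19, 9): e=[70,-28,42] → ·
    (6,5)@(13, 11): e=[2,52,30] → █
    (8,5)@(17, 11): e=[58,-4,30] → ·
    (6,6)@(13, 13): e=[18,48,18] → █
    (8,6)@(17, 13): e=[74,-8,18] → ·
    (5,7)@(11, 15): e=[6,72,6] → █
    (7,11)@(15, 23): e=[126,0,-42] → ·  [on edge]
  covered (11 px):
    · · · · · · · · · · · ·
    · · · · · · · · · · · ·
    · · · · · · · · █ · · ·
    · · · · · · · · █ · · ·
    · · · · · · · █ █ · · ·
    · · · · · · █ █ · · · ·
    · · · · · · █ █ · · · ·
    · · · · · █ █ █ · · · ·
    · · · · · · · · · · · ·
    · · · · · · · · · · · ·
    · · · · · · · · · · · ·
    · · · · · · · · · · · ·
T2:
  2·area = 88
  edge (22, 22)→(0, 4): d=(-22,-18) inclusive
  edge (0, 4)→(0, 0): d=(0,-4) inclusive
  edge (0, 0)→(22, 22): d=(22,22) inclusive
    (0,0)@(1, 1): e=[84,4,0] → █  [on edge]
    (1,0)@(3, 1): e=[120,12,-44] → ·
    (0,1)@(1, 3): e=[40,4,44] → █
    (1,1)@(3, 3): e=[76,12,0] → █  [on edge]
    (2,1)@(5, 3): e=[112,20,-44] → ·
    (0,2)@(1, 5): e=[-4,4,88] → ·
    (1,2)@(3, 5): e=[32,12,44] → █
    (2,2)@(5, 5): e=[68,20,0] → █  [on edge]
    (3,2)@(7, 5): e=[104,28,-44] → ·
    (1,3)@(3, 7): e=[-12,12,88] → ·
    (2,3)@(5, 7): e=[24,20,44] → █
    (3,3)@(7, 7): e=[60,28,0] → █  [on edge]
    (4,4)@(9, 9): e=[52,36,0] → █  [on edge]
    (5,5)@(11, 11): e=[44,44,0] → █  [on edge]
    (5,6)@(11, 13): e=[0,44,44] → █  [on edge]
    (6,6)@(13, 13): e=[36,52,0] → █  [on edge]
    (7,7)@(15, 15): e=[28,60,0] → █  [on edge]
    (8,8)@(17, 17): e=[20,68,0] → █  [on edge]
    (9,9)@(19, 19): e=[12,76,0] → █  [on edge]
    (10,10)@(21, 21): e=[4,84,0] → █  [on edge]
    (11,11)@(23, 23): e=[-4,92,0] → ·  [on edge]
  covered (17 px):
    █ · · · · · · · · · · ·
    █ █ · · · · · · · · · ·
    · █ █ · · · · · · · · ·
    · · █ █ · · · · · · · ·
    · · · █ █ · · · · · · ·
    · · · · █ █ · · · · · ·
    · · · · · █ █ · · · · ·
    · · · · · · · █ · · · ·
    · · · · · · · · █ · · ·
    · · · · · · · · · █ · ·
    · · · · · · · · · · █ ·
    · · · · · · · · · · · ·

Final: [60,0,28]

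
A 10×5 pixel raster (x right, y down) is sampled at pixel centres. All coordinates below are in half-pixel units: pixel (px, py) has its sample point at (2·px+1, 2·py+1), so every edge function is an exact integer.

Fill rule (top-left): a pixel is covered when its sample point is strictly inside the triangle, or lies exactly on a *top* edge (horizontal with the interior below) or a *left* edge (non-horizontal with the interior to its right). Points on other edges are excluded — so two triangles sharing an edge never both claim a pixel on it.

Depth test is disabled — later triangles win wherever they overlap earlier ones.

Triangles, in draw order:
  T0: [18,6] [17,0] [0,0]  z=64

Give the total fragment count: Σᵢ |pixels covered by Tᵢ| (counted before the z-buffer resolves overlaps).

T0:
  2·area = 102  (B↔C swapped to make it positive)
  edge (18, 6)→(0, 0): d=(-18,-6) top-left  bias=+0
  edge (0, 0)→(17, 0): d=(17,0) top-left  bias=+0
  edge (17, 0)→(18, 6): d=(1,6) right/bottom  bias=-1
    (1,0)@(3, 1): e=[0,17,85] → █  [on edge]
    (2,0)@(5, 1): e=[12,17,73] → █
    (3,0)@(7, 1): e=[24,17,61] → █
    (4,0)@(9, 1): e=[36,17,49] → █
    (5,0)@(11, 1): e=[48,17,37] → █
    (6,0)@(13, 1): e=[60,17,25] → █
    (7,0)@(15, 1): e=[72,17,13] → █
    (8,0)@(17, 1): e=[84,17,1] → █
    (9,0)@(19, 1): e=[96,17,-11] → ·
    (1,1)@(3, 3): e=[-36,51,87] → ·
    (2,1)@(5, 3): e=[-24,51,75] → ·
    (3,1)@(7, 3): e=[-12,51,63] → ·
    (4,1)@(9, 3): e=[0,51,51] → █  [on edge]
    (7,2)@(15, 5): e=[0,85,17] → █  [on edge]
  covered (15 px):
    · █ █ █ █ █ █ █ █ ·
    · · · · █ █ █ █ █ ·
    · · · · · · · █ █ ·
    · · · · · · · · · ·
    · · · · · · · · · ·

Final: 15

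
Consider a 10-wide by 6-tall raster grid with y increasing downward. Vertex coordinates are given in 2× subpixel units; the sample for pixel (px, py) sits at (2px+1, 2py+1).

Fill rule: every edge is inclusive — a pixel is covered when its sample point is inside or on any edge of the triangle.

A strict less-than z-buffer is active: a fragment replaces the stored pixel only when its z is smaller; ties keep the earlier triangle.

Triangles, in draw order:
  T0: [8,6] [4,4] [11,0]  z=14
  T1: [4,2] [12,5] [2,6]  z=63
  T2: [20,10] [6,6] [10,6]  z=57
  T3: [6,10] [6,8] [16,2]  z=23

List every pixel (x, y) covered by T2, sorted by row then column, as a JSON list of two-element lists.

T0:
  2·area = 30
  edge (8, 6)→(4, 4): d=(-4,-2) inclusive
  edge (4, 4)→(11, 0): d=(7,-4) inclusive
  edge (11, 0)→(8, 6): d=(-3,6) inclusive
    (3,1)@(7, 3): e=[10,5,15] → █
    (4,1)@(9, 3): e=[14,13,3] → █
    (5,1)@(11, 3): e=[18,21,-9] → ·
    (3,2)@(7, 5): e=[2,19,9] → █
    (4,2)@(9, 5): e=[6,27,-3] → ·
    (3,3)@(7, 7): e=[-6,33,3] → ·
  covered (3 px):
    · · · · · · · · · ·
    · · · █ █ · · · · ·
    · · · █ · · · · · ·
    · · · · · · · · · ·
    · · · · · · · · · ·
    · · · · · · · · · ·
T1:
  2·area = 38
  edge (4, 2)→(12, 5): d=(8,3) inclusive
  edge (12, 5)→(2, 6): d=(-10,1) inclusive
  edge (2, 6)→(4, 2): d=(2,-4) inclusive
    (2,1)@(5, 3): e=[5,27,6] → █
    (3,1)@(7, 3): e=[-1,25,14] → ·
    (1,2)@(3, 5): e=[27,9,2] → █
    (3,2)@(7, 5): e=[15,5,18] → █
    (4,2)@(9, 5): e=[9,3,26] → █
    (5,2)@(11, 5): e=[3,1,34] → █
    (6,2)@(13, 5): e=[-3,-1,42] → ·
    (1,3)@(3, 7): e=[43,-11,6] → ·
    (2,3)@(5, 7): e=[37,-13,14] → ·
    (3,3)@(7, 7): e=[31,-15,22] → ·
    (4,3)@(9, 7): e=[25,-17,30] → ·
    (5,3)@(11, 7): e=[19,-19,38] → ·
  covered (6 px):
    · · · · · · · · · ·
    · · █ · · · · · · ·
    · █ █ █ █ █ · · · ·
    · · · · · · · · · ·
    · · · · · · · · · ·
    · · · · · · · · · ·
T2:
  2·area = 16
  edge (20, 10)→(6, 6): d=(-14,-4) inclusive
  edge (6, 6)→(10, 6): d=(4,0) inclusive
  edge (10, 6)→(20, 10): d=(10,4) inclusive
    (5,3)@(11, 7): e=[6,4,6] → █
    (6,3)@(13, 7): e=[14,4,-2] → ·
    (5,4)@(11, 9): e=[-22,12,26] → ·
    (8,4)@(17, 9): e=[2,12,2] → █
    (9,4)@(19, 9): e=[10,12,-6] → ·
    (8,5)@(17, 11): e=[-26,20,22] → ·
  covered (2 px):
    · · · · · · · · · ·
    · · · · · · · · · ·
    · · · · · · · · · ·
    · · · · · █ · · · ·
    · · · · · · · · █ ·
    · · · · · · · · · ·
T3:
  2·area = 20
  edge (6, 10)→(6, 8): d=(0,-2) inclusive
  edge (6, 8)→(16, 2): d=(10,-6) inclusive
  edge (16, 2)→(6, 10): d=(-10,8) inclusive
    (5,2)@(11, 5): e=[10,0,10] → █  [on edge]
    (6,2)@(13, 5): e=[14,12,-6] → ·
    (4,3)@(9, 7): e=[6,8,6] → █
    (5,3)@(11, 7): e=[10,20,-10] → ·
    (3,4)@(7, 9): e=[2,16,2] → █
    (4,4)@(9, 9): e=[6,28,-14] → ·
    (0,5)@(1, 11): e=[-10,0,30] → ·  [on edge]
    (3,5)@(7, 11): e=[2,36,-18] → ·
  covered (3 px):
    · · · · · · · · · ·
    · · · · · · · · · ·
    · · · · · █ · · · ·
    · · · · █ · · · · ·
    · · · █ · · · · · ·
    · · · · · · · · · ·

Result: [[5,3],[8,4]]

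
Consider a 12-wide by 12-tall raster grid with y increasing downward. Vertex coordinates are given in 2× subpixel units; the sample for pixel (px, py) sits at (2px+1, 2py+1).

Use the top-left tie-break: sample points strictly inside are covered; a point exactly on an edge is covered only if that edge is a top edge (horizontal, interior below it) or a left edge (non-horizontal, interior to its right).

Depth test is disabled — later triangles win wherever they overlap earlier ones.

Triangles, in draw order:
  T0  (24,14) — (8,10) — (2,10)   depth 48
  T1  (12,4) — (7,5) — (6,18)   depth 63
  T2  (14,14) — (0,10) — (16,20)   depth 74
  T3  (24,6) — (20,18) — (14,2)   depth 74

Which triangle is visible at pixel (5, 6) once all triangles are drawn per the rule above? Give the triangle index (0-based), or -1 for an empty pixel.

T0:
  2·area = 24  (B↔C swapped to make it positive)
  edge (24, 14)→(2, 10): d=(-22,-4) top-left  bias=+0
  edge (2, 10)→(8, 10): d=(6,0) top-left  bias=+0
  edge (8, 10)→(24, 14): d=(16,4) right/bottom  bias=-1
    (4,5)@(9, 11): e=[6,6,12] → #
    (5,5)@(11, 11): e=[14,6,4] → #
    (6,5)@(13, 11): e=[22,6,-4] → ·
    (4,6)@(9, 13): e=[-38,18,44] → ·
    (5,6)@(11, 13): e=[-30,18,36] → ·
    (9,6)@(19, 13): e=[2,18,4] → #
    (10,6)@(21, 13): e=[10,18,-4] → ·
    (9,7)@(19, 15): e=[-42,30,36] → ·
  covered (3 px):
    · · · · · · · · · · · ·
    · · · · · · · · · · · ·
    · · · · · · · · · · · ·
    · · · · · · · · · · · ·
    · · · · · · · · · · · ·
    · · · · # # · · · · · ·
    · · · · · · · · · # · ·
    · · · · · · · · · · · ·
    · · · · · · · · · · · ·
    · · · · · · · · · · · ·
    · · · · · · · · · · · ·
    · · · · · · · · · · · ·
T1:
  2·area = 64  (B↔C swapped to make it positive)
  edge (12, 4)→(6, 18): d=(-6,14) right/bottom  bias=-1
  edge (6, 18)→(7, 5): d=(1,-13) top-left  bias=+0
  edge (7, 5)→(12, 4): d=(5,-1) top-left  bias=+0
    (8,1)@(17, 3): e=[-64,128,0] → ·  [on edge]
    (3,2)@(7, 5): e=[64,0,0] → #  [on edge]
    (4,2)@(9, 5): e=[36,26,2] → #
    (5,2)@(11, 5): e=[8,52,4] → #
    (6,2)@(13, 5): e=[-20,78,6] → ·
    (3,3)@(7, 7): e=[52,2,10] → #
    (5,3)@(11, 7): e=[-4,54,14] → ·
    (3,4)@(7, 9): e=[40,4,20] → #
    (5,4)@(11, 9): e=[-16,56,24] → ·
    (3,5)@(7, 11): e=[28,6,30] → #
    (4,5)@(9, 11): e=[0,32,32] → ·  [on edge]
    (3,6)@(7, 13): e=[16,8,40] → #
  covered (10 px):
    · · · · · · · · · · · ·
    · · · · · · · · · · · ·
    · · · # # # · · · · · ·
    · · · # # · · · · · · ·
    · · · # # · · · · · · ·
    · · · # · · · · · · · ·
    · · · # · · · · · · · ·
    · · · # · · · · · · · ·
    · · · · · · · · · · · ·
    · · · · · · · · · · · ·
    · · · · · · · · · · · ·
    · · · · · · · · · · · ·
T2:
  2·area = 76  (B↔C swapped to make it positive)
  edge (14, 14)→(16, 20): d=(2,6) right/bottom  bias=-1
  edge (16, 20)→(0, 10): d=(-16,-10) top-left  bias=+0
  edge (0, 10)→(14, 14): d=(14,4) right/bottom  bias=-1
    (5,2)@(11, 5): e=[0,190,-114] → ·  [on edge]
    (1,5)@(3, 11): e=[60,14,2] → #
    (2,5)@(5, 11): e=[48,34,-6] → ·
    (6,5)@(13, 11): e=[0,114,-38] → ·  [on edge]
    (1,6)@(3, 13): e=[64,-18,30] → ·
    (2,6)@(5, 13): e=[52,2,22] → #
    (3,6)@(7, 13): e=[40,22,14] → #
    (4,6)@(9, 13): e=[28,42,6] → #
    (5,6)@(11, 13): e=[16,62,-2] → ·
    (2,7)@(5, 15): e=[56,-30,50] → ·
    (3,7)@(7, 15): e=[44,-10,42] → ·
    (4,7)@(9, 15): e=[32,10,34] → #
    (7,8)@(15, 17): e=[0,38,38] → ·  [on edge]
    (8,11)@(17, 23): e=[0,-38,114] → ·  [on edge]
  covered (9 px):
    · · · · · · · · · · · ·
    · · · · · · · · · · · ·
    · · · · · · · · · · · ·
    · · · · · · · · · · · ·
    · · · · · · · · · · · ·
    · # · · · · · · · · · ·
    · · # # # · · · · · · ·
    · · · · # # # · · · · ·
    · · · · · · # · · · · ·
    · · · · · · · # · · · ·
    · · · · · · · · · · · ·
    · · · · · · · · · · · ·
T3:
  2·area = 136
  edge (24, 6)→(20, 18): d=(-4,12) right/bottom  bias=-1
  edge (20, 18)→(14, 2): d=(-6,-16) top-left  bias=+0
  edge (14, 2)→(24, 6): d=(10,4) right/bottom  bias=-1
    (7,1)@(15, 3): e=[120,10,6] → #
    (8,1)@(17, 3): e=[96,42,-2] → ·
    (7,2)@(15, 5): e=[112,-2,26] → ·
    (8,2)@(17, 5): e=[88,30,18] → #
    (9,2)@(19, 5): e=[64,62,10] → #
    (10,2)@(21, 5): e=[40,94,2] → #
    (11,2)@(23, 5): e=[16,126,-6] → ·
    (8,3)@(17, 7): e=[80,18,38] → #
    (11,3)@(23, 7): e=[8,114,14] → #
    (8,4)@(17, 9): e=[72,6,58] → #
    (11,4)@(23, 9): e=[0,102,34] → ·  [on edge]
    (8,5)@(17, 11): e=[64,-6,78] → ·
    (10,7)@(21, 15): e=[0,34,102] → ·  [on edge]
    (9,10)@(19, 21): e=[0,-34,170] → ·  [on edge]
  covered (16 px):
    · · · · · · · · · · · ·
    · · · · · · · # · · · ·
    · · · · · · · · # # # ·
    · · · · · · · · # # # #
    · · · · · · · · # # # ·
    · · · · · · · · · # # ·
    · · · · · · · · · # # ·
    · · · · · · · · · # · ·
    · · · · · · · · · · · ·
    · · · · · · · · · · · ·
    · · · · · · · · · · · ·
    · · · · · · · · · · · ·

Z-buffer (winner per pixel, '.' = empty):
  . . . . . . . . . . . .
  . . . . . . . 3 . . . .
  . . . 1 1 1 . . 3 3 3 .
  . . . 1 1 . . . 3 3 3 3
  . . . 1 1 . . . 3 3 3 .
  . 2 . 1 0 0 . . . 3 3 .
  . . 2 2 2 . . . . 3 3 .
  . . . 1 2 2 2 . . 3 . .
  . . . . . . 2 . . . . .
  . . . . . . . 2 . . . .
  . . . . . . . . . . . .
  . . . . . . . . . . . .

Final: -1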